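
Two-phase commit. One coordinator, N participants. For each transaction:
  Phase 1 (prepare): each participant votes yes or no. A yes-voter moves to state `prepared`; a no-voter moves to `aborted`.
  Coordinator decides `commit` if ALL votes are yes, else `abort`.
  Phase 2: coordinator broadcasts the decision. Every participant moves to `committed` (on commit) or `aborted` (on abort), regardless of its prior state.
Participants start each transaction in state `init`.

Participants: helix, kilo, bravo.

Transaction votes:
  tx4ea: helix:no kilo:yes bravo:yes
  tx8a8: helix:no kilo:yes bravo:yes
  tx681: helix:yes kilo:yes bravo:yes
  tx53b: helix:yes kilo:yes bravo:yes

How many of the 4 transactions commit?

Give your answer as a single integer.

tx4ea: no from helix -> abort (commits=0)
tx8a8: no from helix -> abort (commits=0)
tx681: all yes -> commit (commits=1)
tx53b: all yes -> commit (commits=2)

Answer: 2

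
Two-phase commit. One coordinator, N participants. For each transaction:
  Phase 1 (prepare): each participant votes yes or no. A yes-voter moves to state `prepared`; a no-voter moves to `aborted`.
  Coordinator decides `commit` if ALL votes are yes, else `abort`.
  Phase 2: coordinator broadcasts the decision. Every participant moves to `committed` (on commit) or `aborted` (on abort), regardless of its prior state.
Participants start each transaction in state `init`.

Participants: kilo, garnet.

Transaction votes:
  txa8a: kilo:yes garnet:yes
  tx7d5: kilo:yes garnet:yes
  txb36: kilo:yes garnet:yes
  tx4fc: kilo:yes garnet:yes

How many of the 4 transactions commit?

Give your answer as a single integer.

Answer: 4

Derivation:
txa8a: all yes -> commit (commits=1)
tx7d5: all yes -> commit (commits=2)
txb36: all yes -> commit (commits=3)
tx4fc: all yes -> commit (commits=4)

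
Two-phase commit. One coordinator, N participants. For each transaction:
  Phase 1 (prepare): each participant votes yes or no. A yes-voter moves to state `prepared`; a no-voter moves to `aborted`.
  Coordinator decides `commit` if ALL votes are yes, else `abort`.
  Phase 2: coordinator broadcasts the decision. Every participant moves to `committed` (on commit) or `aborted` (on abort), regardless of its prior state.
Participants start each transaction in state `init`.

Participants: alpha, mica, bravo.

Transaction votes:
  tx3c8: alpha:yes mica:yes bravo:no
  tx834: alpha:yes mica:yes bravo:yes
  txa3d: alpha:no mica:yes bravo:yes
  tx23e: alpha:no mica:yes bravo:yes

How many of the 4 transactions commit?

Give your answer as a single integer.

tx3c8: no from bravo -> abort (commits=0)
tx834: all yes -> commit (commits=1)
txa3d: no from alpha -> abort (commits=1)
tx23e: no from alpha -> abort (commits=1)

Answer: 1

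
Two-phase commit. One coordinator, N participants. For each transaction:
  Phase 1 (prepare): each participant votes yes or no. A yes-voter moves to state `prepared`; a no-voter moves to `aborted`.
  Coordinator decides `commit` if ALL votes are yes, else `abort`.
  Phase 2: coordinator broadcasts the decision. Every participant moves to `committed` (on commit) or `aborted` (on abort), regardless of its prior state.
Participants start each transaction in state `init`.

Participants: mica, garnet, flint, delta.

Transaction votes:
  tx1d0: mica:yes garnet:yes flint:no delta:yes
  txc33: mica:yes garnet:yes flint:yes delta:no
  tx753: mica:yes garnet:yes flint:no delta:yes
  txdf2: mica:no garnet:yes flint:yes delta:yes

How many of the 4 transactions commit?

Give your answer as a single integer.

tx1d0: no from flint -> abort (commits=0)
txc33: no from delta -> abort (commits=0)
tx753: no from flint -> abort (commits=0)
txdf2: no from mica -> abort (commits=0)

Answer: 0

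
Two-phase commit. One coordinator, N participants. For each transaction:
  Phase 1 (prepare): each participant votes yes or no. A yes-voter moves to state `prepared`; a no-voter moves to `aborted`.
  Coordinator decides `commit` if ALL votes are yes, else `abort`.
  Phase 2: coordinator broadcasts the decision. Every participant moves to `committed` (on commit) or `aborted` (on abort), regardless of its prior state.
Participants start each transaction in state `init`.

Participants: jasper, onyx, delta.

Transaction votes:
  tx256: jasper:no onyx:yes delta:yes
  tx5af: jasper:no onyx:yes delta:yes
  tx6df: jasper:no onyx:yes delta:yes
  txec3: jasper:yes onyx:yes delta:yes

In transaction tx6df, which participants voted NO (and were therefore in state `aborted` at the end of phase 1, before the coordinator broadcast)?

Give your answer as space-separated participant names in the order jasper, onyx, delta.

Txn tx6df phase 1: jasper no -> aborted; onyx yes -> prepared; delta yes -> prepared

Answer: jasper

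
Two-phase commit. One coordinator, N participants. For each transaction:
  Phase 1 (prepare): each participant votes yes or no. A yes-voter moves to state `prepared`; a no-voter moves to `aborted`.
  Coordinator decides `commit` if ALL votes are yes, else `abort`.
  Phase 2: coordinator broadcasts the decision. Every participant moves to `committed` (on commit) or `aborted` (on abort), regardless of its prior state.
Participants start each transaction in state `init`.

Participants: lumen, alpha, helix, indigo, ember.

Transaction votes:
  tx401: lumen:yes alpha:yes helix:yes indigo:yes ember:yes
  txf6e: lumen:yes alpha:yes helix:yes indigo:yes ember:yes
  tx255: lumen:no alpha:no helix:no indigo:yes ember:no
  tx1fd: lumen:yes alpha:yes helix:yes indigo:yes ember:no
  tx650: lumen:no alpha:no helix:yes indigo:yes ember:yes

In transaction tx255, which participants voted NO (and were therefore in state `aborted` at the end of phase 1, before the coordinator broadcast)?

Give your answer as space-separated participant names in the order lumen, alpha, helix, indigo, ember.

Answer: lumen alpha helix ember

Derivation:
Txn tx255 phase 1: lumen no -> aborted; alpha no -> aborted; helix no -> aborted; indigo yes -> prepared; ember no -> aborted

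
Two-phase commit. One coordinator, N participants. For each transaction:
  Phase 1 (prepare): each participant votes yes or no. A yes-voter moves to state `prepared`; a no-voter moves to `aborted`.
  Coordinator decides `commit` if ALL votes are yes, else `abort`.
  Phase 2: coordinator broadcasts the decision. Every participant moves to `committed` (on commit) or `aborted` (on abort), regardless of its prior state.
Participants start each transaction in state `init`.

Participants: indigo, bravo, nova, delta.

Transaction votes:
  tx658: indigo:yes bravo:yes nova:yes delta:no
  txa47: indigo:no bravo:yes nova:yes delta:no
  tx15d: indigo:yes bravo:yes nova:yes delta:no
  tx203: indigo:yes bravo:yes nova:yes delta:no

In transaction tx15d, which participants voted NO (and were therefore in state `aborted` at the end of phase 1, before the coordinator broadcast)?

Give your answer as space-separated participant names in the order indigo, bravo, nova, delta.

Answer: delta

Derivation:
Txn tx15d phase 1: indigo yes -> prepared; bravo yes -> prepared; nova yes -> prepared; delta no -> aborted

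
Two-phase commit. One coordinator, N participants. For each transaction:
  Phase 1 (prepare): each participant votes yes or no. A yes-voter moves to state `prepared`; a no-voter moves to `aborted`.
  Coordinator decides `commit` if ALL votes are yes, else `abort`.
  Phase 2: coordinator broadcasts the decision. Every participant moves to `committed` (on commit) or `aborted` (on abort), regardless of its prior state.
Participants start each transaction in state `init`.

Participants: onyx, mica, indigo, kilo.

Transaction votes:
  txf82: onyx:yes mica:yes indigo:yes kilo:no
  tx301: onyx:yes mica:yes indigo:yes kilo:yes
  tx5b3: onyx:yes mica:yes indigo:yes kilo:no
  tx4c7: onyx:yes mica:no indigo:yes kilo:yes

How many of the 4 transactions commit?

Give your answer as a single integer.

txf82: no from kilo -> abort (commits=0)
tx301: all yes -> commit (commits=1)
tx5b3: no from kilo -> abort (commits=1)
tx4c7: no from mica -> abort (commits=1)

Answer: 1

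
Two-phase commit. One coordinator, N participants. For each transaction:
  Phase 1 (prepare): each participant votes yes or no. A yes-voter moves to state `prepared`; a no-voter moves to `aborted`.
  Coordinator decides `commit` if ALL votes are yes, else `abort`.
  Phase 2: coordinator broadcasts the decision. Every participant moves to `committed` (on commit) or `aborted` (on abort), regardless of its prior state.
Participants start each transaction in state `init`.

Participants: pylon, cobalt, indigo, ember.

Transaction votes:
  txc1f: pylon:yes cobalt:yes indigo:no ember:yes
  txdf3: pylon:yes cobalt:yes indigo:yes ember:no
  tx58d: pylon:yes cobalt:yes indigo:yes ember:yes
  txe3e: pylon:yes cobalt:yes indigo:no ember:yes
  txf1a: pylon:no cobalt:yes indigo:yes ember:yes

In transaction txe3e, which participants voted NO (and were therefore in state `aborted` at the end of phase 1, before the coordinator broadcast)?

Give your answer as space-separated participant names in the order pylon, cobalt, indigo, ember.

Answer: indigo

Derivation:
Txn txe3e phase 1: pylon yes -> prepared; cobalt yes -> prepared; indigo no -> aborted; ember yes -> prepared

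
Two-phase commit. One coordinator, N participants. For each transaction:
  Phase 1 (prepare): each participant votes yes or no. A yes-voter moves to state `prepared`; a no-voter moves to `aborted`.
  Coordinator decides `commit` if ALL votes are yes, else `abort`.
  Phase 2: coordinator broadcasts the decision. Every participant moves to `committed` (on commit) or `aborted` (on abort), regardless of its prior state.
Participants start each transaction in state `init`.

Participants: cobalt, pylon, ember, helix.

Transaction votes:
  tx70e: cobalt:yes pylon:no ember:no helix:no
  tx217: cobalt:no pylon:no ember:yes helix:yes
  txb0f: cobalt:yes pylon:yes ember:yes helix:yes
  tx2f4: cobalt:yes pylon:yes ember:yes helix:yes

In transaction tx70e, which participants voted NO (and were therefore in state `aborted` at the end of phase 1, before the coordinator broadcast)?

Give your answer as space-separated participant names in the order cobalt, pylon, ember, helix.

Answer: pylon ember helix

Derivation:
Txn tx70e phase 1: cobalt yes -> prepared; pylon no -> aborted; ember no -> aborted; helix no -> aborted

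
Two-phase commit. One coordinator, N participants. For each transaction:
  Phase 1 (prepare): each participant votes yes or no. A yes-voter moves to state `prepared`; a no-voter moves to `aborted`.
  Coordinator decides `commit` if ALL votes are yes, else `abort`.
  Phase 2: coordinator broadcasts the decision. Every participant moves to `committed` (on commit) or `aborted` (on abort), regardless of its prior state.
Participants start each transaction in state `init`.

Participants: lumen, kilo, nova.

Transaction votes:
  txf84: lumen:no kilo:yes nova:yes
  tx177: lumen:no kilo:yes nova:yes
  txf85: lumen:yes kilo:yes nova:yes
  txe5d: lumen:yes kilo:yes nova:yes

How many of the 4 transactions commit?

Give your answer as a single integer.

Answer: 2

Derivation:
txf84: no from lumen -> abort (commits=0)
tx177: no from lumen -> abort (commits=0)
txf85: all yes -> commit (commits=1)
txe5d: all yes -> commit (commits=2)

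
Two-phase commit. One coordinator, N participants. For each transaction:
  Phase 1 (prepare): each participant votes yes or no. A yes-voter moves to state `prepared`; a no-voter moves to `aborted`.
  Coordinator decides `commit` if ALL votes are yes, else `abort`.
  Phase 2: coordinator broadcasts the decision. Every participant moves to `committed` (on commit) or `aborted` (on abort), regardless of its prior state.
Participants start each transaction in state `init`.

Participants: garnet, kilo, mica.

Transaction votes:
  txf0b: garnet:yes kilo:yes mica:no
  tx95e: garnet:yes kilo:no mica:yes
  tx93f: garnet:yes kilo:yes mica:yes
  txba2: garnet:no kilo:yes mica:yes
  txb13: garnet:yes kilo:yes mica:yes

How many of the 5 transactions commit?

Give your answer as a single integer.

Answer: 2

Derivation:
txf0b: no from mica -> abort (commits=0)
tx95e: no from kilo -> abort (commits=0)
tx93f: all yes -> commit (commits=1)
txba2: no from garnet -> abort (commits=1)
txb13: all yes -> commit (commits=2)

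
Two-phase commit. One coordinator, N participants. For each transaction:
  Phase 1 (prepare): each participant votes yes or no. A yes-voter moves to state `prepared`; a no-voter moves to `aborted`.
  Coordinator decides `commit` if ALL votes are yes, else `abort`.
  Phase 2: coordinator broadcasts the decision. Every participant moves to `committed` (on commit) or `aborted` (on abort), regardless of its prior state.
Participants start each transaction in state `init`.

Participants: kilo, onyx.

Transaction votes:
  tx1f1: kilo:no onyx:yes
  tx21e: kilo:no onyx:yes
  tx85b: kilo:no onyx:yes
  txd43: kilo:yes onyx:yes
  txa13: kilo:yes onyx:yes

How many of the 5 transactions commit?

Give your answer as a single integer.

Answer: 2

Derivation:
tx1f1: no from kilo -> abort (commits=0)
tx21e: no from kilo -> abort (commits=0)
tx85b: no from kilo -> abort (commits=0)
txd43: all yes -> commit (commits=1)
txa13: all yes -> commit (commits=2)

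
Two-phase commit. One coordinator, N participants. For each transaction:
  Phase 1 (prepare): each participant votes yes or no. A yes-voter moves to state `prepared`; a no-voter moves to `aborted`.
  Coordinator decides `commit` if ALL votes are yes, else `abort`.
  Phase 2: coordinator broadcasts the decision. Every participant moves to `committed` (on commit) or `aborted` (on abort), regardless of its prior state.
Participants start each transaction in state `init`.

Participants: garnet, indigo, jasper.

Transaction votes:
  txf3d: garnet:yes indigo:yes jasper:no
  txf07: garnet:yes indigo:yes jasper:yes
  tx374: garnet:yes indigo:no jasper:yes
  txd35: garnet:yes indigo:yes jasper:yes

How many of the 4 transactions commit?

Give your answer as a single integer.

Answer: 2

Derivation:
txf3d: no from jasper -> abort (commits=0)
txf07: all yes -> commit (commits=1)
tx374: no from indigo -> abort (commits=1)
txd35: all yes -> commit (commits=2)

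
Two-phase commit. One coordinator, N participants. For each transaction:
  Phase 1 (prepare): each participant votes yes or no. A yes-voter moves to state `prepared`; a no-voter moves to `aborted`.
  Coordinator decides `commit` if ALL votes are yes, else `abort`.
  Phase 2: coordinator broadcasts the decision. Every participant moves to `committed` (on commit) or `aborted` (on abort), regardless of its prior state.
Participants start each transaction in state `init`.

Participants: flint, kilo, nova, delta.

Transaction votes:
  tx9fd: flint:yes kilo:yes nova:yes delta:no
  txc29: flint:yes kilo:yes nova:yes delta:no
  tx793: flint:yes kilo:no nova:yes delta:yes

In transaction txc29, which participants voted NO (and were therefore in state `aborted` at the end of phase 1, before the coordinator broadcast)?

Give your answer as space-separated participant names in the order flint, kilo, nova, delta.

Txn txc29 phase 1: flint yes -> prepared; kilo yes -> prepared; nova yes -> prepared; delta no -> aborted

Answer: delta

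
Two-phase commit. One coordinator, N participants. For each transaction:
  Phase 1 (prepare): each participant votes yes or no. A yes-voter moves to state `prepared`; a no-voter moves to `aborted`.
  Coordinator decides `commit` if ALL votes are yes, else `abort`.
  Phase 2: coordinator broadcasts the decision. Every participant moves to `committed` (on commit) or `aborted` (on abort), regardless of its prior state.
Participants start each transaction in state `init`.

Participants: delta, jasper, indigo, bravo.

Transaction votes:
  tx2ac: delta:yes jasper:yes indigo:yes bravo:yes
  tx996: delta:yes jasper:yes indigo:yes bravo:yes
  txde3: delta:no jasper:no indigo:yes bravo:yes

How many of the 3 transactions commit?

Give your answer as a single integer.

Answer: 2

Derivation:
tx2ac: all yes -> commit (commits=1)
tx996: all yes -> commit (commits=2)
txde3: no from delta, jasper -> abort (commits=2)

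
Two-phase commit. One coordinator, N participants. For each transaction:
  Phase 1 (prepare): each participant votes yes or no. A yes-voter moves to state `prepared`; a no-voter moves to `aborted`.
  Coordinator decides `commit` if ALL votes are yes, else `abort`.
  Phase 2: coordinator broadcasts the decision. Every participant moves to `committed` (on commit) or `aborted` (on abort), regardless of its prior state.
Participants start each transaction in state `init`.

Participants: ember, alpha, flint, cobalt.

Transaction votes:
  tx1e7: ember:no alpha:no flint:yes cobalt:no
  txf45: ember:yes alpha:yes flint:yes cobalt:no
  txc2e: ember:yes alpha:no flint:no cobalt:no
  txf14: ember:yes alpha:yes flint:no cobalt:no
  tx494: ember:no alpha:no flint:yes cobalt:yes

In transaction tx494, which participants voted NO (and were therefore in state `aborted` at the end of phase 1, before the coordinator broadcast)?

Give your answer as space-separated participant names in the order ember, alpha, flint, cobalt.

Txn tx494 phase 1: ember no -> aborted; alpha no -> aborted; flint yes -> prepared; cobalt yes -> prepared

Answer: ember alpha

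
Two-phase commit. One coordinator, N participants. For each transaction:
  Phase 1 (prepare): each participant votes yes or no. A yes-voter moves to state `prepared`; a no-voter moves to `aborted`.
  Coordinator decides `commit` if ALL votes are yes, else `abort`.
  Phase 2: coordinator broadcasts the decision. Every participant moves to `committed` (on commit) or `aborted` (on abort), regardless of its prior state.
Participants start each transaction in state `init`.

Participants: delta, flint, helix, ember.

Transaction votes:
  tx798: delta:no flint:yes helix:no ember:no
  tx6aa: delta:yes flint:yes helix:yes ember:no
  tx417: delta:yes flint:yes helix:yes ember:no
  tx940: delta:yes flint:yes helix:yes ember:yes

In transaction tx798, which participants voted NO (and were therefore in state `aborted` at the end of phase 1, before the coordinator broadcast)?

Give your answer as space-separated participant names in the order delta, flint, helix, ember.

Answer: delta helix ember

Derivation:
Txn tx798 phase 1: delta no -> aborted; flint yes -> prepared; helix no -> aborted; ember no -> aborted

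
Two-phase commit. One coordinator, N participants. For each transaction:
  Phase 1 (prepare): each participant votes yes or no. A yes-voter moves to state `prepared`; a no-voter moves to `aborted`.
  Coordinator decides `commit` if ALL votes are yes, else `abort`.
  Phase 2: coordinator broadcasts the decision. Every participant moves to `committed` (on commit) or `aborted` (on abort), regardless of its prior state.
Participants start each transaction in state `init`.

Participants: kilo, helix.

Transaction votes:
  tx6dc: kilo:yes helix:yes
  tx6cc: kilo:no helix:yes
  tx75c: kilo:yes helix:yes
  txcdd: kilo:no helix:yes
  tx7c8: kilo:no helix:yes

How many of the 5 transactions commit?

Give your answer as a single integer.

tx6dc: all yes -> commit (commits=1)
tx6cc: no from kilo -> abort (commits=1)
tx75c: all yes -> commit (commits=2)
txcdd: no from kilo -> abort (commits=2)
tx7c8: no from kilo -> abort (commits=2)

Answer: 2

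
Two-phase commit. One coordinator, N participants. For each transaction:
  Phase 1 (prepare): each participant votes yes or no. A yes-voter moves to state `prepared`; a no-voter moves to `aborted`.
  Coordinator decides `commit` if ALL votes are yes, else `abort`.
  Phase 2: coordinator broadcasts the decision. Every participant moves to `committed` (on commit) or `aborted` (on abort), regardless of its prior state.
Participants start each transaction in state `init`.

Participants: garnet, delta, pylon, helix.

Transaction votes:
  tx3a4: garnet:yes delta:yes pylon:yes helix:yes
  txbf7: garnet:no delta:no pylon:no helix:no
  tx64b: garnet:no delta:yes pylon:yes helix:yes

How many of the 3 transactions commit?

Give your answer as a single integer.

Answer: 1

Derivation:
tx3a4: all yes -> commit (commits=1)
txbf7: no from garnet, delta, pylon, helix -> abort (commits=1)
tx64b: no from garnet -> abort (commits=1)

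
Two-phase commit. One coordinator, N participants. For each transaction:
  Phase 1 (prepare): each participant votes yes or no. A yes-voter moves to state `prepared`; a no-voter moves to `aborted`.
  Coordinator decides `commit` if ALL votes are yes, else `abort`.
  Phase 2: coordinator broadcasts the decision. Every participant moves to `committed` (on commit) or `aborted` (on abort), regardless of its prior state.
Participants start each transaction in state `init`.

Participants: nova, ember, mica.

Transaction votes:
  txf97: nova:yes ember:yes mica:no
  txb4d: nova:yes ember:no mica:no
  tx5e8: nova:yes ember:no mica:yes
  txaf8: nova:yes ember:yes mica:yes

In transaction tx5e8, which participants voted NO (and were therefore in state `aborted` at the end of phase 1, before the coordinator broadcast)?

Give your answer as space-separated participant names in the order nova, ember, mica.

Answer: ember

Derivation:
Txn tx5e8 phase 1: nova yes -> prepared; ember no -> aborted; mica yes -> prepared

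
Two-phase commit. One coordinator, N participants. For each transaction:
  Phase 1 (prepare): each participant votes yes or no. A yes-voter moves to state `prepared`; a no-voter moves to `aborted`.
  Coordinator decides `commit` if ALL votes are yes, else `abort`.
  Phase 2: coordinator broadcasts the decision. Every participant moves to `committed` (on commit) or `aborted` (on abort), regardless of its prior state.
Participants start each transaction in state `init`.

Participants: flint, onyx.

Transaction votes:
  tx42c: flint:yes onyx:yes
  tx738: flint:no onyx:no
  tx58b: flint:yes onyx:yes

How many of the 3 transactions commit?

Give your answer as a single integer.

Answer: 2

Derivation:
tx42c: all yes -> commit (commits=1)
tx738: no from flint, onyx -> abort (commits=1)
tx58b: all yes -> commit (commits=2)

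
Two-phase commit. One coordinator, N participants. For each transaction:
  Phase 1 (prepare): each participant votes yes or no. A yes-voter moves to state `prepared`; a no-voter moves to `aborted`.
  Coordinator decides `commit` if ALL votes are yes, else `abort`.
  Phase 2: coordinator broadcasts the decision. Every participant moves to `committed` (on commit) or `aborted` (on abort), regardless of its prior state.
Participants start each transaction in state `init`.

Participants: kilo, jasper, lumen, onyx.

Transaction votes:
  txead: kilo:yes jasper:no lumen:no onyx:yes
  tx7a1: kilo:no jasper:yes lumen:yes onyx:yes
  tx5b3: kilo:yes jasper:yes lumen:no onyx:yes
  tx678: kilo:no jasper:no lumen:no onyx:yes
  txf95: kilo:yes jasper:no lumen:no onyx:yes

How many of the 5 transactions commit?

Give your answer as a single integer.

Answer: 0

Derivation:
txead: no from jasper, lumen -> abort (commits=0)
tx7a1: no from kilo -> abort (commits=0)
tx5b3: no from lumen -> abort (commits=0)
tx678: no from kilo, jasper, lumen -> abort (commits=0)
txf95: no from jasper, lumen -> abort (commits=0)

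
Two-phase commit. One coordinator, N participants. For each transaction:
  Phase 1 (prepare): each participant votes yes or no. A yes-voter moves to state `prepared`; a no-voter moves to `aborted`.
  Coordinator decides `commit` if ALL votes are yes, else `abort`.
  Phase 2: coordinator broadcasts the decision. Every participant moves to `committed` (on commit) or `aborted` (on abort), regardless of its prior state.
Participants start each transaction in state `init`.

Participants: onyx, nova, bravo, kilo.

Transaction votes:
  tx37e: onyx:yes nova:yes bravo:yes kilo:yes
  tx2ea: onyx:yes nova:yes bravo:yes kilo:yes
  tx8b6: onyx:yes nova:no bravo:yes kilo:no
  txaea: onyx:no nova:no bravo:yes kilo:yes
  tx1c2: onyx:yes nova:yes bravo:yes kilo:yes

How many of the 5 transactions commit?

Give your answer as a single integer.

tx37e: all yes -> commit (commits=1)
tx2ea: all yes -> commit (commits=2)
tx8b6: no from nova, kilo -> abort (commits=2)
txaea: no from onyx, nova -> abort (commits=2)
tx1c2: all yes -> commit (commits=3)

Answer: 3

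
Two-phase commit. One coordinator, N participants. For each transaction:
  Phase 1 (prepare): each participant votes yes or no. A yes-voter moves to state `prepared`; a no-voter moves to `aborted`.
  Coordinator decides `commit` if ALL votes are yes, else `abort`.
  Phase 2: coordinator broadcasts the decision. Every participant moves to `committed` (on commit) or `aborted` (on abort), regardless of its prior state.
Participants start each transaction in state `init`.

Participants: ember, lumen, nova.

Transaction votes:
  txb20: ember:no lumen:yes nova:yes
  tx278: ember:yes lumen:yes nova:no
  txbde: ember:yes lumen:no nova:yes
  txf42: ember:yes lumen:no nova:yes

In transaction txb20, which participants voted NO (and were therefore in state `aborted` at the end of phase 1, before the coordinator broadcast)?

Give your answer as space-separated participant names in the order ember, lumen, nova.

Txn txb20 phase 1: ember no -> aborted; lumen yes -> prepared; nova yes -> prepared

Answer: ember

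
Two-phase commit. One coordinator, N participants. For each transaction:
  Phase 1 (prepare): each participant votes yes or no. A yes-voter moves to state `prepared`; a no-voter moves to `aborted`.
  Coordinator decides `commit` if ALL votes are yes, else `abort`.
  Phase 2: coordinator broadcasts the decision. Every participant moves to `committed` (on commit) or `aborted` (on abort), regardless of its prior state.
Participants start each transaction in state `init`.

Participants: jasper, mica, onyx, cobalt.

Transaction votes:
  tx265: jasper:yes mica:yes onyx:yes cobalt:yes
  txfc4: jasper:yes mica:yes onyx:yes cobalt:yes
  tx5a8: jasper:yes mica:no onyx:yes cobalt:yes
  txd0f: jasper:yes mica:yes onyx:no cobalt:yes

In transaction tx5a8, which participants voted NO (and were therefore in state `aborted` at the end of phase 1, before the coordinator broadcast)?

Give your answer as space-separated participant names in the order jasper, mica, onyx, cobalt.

Txn tx5a8 phase 1: jasper yes -> prepared; mica no -> aborted; onyx yes -> prepared; cobalt yes -> prepared

Answer: mica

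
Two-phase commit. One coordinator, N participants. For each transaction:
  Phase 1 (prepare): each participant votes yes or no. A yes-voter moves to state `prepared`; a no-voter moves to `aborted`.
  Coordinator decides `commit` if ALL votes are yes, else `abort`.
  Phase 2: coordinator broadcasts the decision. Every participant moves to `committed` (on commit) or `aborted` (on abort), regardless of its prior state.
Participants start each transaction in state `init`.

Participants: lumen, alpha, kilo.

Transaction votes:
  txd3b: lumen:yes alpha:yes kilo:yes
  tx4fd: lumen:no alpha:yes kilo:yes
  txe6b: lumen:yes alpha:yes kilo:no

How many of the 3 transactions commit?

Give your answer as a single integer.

Answer: 1

Derivation:
txd3b: all yes -> commit (commits=1)
tx4fd: no from lumen -> abort (commits=1)
txe6b: no from kilo -> abort (commits=1)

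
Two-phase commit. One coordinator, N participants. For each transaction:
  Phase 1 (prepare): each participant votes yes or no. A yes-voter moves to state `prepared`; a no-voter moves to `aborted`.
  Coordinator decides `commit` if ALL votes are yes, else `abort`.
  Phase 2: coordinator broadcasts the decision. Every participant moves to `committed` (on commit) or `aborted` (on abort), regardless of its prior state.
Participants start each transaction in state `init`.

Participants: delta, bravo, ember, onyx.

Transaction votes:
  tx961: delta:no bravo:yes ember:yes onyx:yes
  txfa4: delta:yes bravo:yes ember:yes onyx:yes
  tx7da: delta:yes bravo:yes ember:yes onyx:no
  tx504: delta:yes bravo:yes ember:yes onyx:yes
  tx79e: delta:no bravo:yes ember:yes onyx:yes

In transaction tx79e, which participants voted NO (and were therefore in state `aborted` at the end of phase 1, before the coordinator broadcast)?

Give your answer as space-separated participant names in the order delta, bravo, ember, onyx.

Answer: delta

Derivation:
Txn tx79e phase 1: delta no -> aborted; bravo yes -> prepared; ember yes -> prepared; onyx yes -> prepared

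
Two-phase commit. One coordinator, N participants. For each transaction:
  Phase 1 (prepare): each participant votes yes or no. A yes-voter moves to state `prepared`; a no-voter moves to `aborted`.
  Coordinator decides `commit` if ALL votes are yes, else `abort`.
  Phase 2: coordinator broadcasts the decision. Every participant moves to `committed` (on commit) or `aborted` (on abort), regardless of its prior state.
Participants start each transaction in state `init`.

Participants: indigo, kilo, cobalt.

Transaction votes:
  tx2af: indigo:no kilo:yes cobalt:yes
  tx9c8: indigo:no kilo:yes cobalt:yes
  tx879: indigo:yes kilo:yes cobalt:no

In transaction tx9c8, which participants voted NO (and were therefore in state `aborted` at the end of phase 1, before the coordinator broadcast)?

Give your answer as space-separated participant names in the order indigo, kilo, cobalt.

Answer: indigo

Derivation:
Txn tx9c8 phase 1: indigo no -> aborted; kilo yes -> prepared; cobalt yes -> prepared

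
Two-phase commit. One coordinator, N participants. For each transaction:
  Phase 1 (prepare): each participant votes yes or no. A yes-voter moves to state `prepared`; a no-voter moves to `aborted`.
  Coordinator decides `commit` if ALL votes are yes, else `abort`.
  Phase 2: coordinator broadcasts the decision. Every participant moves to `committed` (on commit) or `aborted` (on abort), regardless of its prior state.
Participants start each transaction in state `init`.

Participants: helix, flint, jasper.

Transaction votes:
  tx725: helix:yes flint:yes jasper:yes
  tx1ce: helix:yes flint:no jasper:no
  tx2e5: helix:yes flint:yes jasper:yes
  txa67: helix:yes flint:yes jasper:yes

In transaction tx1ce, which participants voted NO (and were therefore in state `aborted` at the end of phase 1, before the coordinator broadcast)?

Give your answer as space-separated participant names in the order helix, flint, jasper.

Answer: flint jasper

Derivation:
Txn tx1ce phase 1: helix yes -> prepared; flint no -> aborted; jasper no -> aborted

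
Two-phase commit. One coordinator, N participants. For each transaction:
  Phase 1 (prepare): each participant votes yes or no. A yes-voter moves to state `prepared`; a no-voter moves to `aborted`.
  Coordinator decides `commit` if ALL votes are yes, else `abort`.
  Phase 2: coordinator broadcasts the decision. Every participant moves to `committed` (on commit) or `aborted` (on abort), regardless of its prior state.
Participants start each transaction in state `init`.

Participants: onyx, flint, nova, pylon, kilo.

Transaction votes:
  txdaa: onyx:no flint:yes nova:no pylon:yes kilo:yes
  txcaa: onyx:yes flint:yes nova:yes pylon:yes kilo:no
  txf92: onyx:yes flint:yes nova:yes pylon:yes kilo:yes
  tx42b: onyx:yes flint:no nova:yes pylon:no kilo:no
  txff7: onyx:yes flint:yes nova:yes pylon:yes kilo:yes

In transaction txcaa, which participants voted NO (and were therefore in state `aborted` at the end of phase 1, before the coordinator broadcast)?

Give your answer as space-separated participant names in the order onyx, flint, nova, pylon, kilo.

Answer: kilo

Derivation:
Txn txcaa phase 1: onyx yes -> prepared; flint yes -> prepared; nova yes -> prepared; pylon yes -> prepared; kilo no -> aborted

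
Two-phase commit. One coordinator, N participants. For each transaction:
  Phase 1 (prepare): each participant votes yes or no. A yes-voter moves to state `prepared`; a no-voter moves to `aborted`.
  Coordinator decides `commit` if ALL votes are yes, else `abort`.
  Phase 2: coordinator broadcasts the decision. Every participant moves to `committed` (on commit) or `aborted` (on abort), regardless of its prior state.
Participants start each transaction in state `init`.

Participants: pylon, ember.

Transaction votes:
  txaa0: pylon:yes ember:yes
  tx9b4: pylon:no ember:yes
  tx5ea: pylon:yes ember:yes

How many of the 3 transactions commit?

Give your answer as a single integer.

Answer: 2

Derivation:
txaa0: all yes -> commit (commits=1)
tx9b4: no from pylon -> abort (commits=1)
tx5ea: all yes -> commit (commits=2)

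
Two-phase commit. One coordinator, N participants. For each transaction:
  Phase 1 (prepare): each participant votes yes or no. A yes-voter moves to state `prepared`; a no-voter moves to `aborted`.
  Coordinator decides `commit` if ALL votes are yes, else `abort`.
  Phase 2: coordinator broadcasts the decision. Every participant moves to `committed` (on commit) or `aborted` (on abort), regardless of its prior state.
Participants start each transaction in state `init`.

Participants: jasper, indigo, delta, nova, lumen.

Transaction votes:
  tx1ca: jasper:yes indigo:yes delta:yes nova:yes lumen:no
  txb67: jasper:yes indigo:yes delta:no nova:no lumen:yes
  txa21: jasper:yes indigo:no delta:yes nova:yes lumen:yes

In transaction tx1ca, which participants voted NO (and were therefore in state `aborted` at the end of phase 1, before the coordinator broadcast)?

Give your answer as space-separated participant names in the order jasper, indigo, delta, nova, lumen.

Txn tx1ca phase 1: jasper yes -> prepared; indigo yes -> prepared; delta yes -> prepared; nova yes -> prepared; lumen no -> aborted

Answer: lumen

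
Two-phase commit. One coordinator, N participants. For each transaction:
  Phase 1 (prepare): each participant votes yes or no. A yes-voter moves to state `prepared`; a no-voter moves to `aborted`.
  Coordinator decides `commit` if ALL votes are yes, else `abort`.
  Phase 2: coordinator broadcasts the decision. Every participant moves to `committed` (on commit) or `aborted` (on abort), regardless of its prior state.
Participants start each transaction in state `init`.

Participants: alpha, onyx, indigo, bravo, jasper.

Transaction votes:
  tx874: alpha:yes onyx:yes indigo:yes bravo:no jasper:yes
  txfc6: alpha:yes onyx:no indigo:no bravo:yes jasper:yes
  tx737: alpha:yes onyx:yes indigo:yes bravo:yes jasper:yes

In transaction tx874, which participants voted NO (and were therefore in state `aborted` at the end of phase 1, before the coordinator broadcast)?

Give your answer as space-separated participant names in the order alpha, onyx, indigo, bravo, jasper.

Answer: bravo

Derivation:
Txn tx874 phase 1: alpha yes -> prepared; onyx yes -> prepared; indigo yes -> prepared; bravo no -> aborted; jasper yes -> prepared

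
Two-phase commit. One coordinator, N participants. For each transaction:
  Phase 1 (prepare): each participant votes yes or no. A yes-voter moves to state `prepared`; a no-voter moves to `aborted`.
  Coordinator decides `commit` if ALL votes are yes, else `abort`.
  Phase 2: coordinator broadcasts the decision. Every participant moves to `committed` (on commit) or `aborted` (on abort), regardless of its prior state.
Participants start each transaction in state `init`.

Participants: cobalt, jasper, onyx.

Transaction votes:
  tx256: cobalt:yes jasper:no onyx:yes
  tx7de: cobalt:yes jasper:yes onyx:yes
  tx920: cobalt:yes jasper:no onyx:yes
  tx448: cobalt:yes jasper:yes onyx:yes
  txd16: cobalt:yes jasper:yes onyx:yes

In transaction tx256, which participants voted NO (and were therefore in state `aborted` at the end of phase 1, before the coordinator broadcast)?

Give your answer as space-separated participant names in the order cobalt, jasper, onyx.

Txn tx256 phase 1: cobalt yes -> prepared; jasper no -> aborted; onyx yes -> prepared

Answer: jasper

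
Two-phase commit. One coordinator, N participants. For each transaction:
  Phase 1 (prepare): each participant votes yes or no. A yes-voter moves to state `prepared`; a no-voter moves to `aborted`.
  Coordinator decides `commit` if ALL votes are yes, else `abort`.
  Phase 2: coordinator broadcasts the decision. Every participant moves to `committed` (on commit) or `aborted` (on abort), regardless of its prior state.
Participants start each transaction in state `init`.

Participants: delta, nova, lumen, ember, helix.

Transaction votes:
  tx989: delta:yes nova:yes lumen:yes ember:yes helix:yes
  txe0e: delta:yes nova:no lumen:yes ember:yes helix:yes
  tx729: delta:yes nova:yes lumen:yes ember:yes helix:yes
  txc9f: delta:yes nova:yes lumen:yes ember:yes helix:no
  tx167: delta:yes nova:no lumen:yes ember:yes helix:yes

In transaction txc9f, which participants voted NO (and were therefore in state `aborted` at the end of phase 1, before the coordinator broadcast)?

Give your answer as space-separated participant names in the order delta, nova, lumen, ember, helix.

Txn txc9f phase 1: delta yes -> prepared; nova yes -> prepared; lumen yes -> prepared; ember yes -> prepared; helix no -> aborted

Answer: helix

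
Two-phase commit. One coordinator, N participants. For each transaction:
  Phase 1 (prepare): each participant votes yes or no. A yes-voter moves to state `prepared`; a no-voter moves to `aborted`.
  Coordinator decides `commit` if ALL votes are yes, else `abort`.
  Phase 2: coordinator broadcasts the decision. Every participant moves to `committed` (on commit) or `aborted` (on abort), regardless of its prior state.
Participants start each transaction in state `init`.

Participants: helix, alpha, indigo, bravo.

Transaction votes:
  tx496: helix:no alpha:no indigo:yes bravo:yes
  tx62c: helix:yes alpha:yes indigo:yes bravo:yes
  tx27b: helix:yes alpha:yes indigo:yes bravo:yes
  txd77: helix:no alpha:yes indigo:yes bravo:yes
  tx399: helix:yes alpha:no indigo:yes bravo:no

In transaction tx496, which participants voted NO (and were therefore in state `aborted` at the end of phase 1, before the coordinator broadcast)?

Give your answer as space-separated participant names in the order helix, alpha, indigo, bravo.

Answer: helix alpha

Derivation:
Txn tx496 phase 1: helix no -> aborted; alpha no -> aborted; indigo yes -> prepared; bravo yes -> prepared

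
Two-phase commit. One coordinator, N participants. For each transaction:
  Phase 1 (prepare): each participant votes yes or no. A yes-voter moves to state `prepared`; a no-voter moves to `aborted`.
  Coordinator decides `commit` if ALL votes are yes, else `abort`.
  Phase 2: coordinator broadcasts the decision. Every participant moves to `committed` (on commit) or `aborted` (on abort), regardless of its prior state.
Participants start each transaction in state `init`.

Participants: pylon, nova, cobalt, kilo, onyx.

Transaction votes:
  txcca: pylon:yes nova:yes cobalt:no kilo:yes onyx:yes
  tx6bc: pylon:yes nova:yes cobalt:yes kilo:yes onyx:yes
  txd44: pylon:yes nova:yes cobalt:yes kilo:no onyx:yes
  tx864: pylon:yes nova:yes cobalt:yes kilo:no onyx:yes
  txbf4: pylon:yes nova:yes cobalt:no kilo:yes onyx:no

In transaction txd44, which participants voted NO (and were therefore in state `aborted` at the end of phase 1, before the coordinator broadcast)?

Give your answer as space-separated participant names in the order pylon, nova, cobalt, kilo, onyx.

Txn txd44 phase 1: pylon yes -> prepared; nova yes -> prepared; cobalt yes -> prepared; kilo no -> aborted; onyx yes -> prepared

Answer: kilo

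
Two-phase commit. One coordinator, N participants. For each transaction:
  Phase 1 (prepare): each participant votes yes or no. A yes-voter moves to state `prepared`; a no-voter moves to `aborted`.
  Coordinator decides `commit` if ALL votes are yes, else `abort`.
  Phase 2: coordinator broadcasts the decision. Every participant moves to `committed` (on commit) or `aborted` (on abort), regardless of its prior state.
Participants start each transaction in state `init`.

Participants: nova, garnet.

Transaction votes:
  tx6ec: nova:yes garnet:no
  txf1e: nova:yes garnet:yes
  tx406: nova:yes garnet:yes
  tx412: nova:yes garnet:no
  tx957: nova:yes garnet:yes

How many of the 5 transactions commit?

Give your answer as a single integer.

Answer: 3

Derivation:
tx6ec: no from garnet -> abort (commits=0)
txf1e: all yes -> commit (commits=1)
tx406: all yes -> commit (commits=2)
tx412: no from garnet -> abort (commits=2)
tx957: all yes -> commit (commits=3)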